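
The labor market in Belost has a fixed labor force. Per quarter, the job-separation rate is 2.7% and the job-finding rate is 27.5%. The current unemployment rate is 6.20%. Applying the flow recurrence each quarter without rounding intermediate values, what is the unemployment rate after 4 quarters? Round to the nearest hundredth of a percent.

With a fixed labor force, u_{t+1} = u_t + s·(1−u_t) − f·u_t = u_t·(1−s−f) + s.
Here 1−s−f = 0.698 and s = 0.027.
u_1 = 0.062000 × 0.698 + 0.027 = 0.070276.
u_2 = 0.070276 × 0.698 + 0.027 = 0.076053.
u_3 = 0.076053 × 0.698 + 0.027 = 0.080085.
u_4 = 0.080085 × 0.698 + 0.027 = 0.082899.

Unemployment rate after four quarters ≈ 8.29%.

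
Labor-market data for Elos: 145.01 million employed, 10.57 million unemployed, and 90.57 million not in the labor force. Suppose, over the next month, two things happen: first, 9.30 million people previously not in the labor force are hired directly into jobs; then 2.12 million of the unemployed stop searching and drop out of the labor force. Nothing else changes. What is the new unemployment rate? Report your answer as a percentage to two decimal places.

Initially, labor force = 145.01 + 10.57 = 155.58 million, so u = 10.57/155.58 = 6.79%.
After the first change, employed and labor force both rise by 9.30; unemployed unchanged → E = 154.31, U = 10.57, labor force = 164.88 million.
After the second change, unemployed and labor force both fall by 2.12 → E = 154.31, U = 8.45, labor force = 162.76 million.
New unemployment rate = 8.45 / 162.76 = 5.19%.

New unemployment rate ≈ 5.19%.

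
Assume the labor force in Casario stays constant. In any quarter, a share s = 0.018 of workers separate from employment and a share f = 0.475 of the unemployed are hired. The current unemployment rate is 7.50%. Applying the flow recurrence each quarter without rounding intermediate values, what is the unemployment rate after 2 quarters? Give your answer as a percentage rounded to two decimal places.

Unemployment rate after two quarters ≈ 4.64%.

With a fixed labor force, u_{t+1} = u_t + s·(1−u_t) − f·u_t = u_t·(1−s−f) + s.
Here 1−s−f = 0.507 and s = 0.018.
u_1 = 0.075000 × 0.507 + 0.018 = 0.056025.
u_2 = 0.056025 × 0.507 + 0.018 = 0.046405.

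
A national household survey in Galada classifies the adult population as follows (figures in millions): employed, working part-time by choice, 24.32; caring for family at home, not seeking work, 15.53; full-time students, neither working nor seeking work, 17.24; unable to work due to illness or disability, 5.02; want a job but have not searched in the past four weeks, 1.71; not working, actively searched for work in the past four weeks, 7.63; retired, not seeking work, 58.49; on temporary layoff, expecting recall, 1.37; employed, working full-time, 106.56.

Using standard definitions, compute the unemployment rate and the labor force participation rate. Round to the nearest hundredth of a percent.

Employed = 24.32 + 106.56 = 130.88 million.
Unemployed = 7.63 + 1.37 = 9.00 million (jobless and actively searching, or on temporary layoff).
Labor force = 130.88 + 9.00 = 139.88 million.
Not in labor force = 15.53 + 17.24 + 5.02 + 1.71 + 58.49 = 97.99 million (those not working and not actively searching are outside the labor force — including those who want a job but have given up searching).
Civilian working-age population = 139.88 + 97.99 = 237.87 million.
Unemployment rate = 9.00 / 139.88 = 6.43%.
Labor force participation rate = 139.88 / 237.87 = 58.81%.

Unemployment rate ≈ 6.43%; labor force participation rate ≈ 58.81%.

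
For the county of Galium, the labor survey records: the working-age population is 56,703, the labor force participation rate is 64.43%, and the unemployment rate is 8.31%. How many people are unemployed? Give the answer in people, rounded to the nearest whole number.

Labor force = 0.6443 × 56,703 = 36,534.
Unemployed = 0.0831 × 36,534 ≈ 3,036.

About 3,036 are unemployed.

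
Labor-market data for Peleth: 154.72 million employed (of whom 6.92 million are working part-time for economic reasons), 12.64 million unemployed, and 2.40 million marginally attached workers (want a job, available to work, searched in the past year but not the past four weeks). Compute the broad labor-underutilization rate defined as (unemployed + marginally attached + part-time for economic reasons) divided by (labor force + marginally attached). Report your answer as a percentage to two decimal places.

Labor force = 154.72 + 12.64 = 167.36 million.
Numerator = 12.64 + 2.40 + 6.92 = 21.96 million.
Denominator = 167.36 + 2.40 = 169.76 million.
Broad rate = 21.96 / 169.76 = 12.94%.

Broad underutilization rate ≈ 12.94%.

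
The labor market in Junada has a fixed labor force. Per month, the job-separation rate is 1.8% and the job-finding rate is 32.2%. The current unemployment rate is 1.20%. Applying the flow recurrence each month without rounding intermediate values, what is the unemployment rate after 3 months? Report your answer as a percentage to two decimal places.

With a fixed labor force, u_{t+1} = u_t + s·(1−u_t) − f·u_t = u_t·(1−s−f) + s.
Here 1−s−f = 0.660 and s = 0.018.
u_1 = 0.012000 × 0.660 + 0.018 = 0.025920.
u_2 = 0.025920 × 0.660 + 0.018 = 0.035107.
u_3 = 0.035107 × 0.660 + 0.018 = 0.041171.

Unemployment rate after three months ≈ 4.12%.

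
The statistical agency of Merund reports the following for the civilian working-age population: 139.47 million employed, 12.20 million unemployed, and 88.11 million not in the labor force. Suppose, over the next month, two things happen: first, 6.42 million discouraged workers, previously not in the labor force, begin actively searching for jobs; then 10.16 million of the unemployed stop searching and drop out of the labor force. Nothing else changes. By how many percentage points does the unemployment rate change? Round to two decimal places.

Initially, labor force = 139.47 + 12.20 = 151.67 million, so u = 12.20/151.67 = 8.04%.
After the first change, unemployed and labor force both rise by 6.42 → E = 139.47, U = 18.62, labor force = 158.09 million.
After the second change, unemployed and labor force both fall by 10.16 → E = 139.47, U = 8.46, labor force = 147.93 million.
New unemployment rate = 8.46 / 147.93 = 5.72%.
Change = 5.72% − 8.04% = −2.32 percentage points.

The unemployment rate changes by −2.32 percentage points.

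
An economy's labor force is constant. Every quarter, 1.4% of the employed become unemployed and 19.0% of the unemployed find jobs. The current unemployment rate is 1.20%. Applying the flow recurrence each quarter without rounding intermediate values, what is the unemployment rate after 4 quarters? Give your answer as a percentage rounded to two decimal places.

Unemployment rate after four quarters ≈ 4.59%.

With a fixed labor force, u_{t+1} = u_t + s·(1−u_t) − f·u_t = u_t·(1−s−f) + s.
Here 1−s−f = 0.796 and s = 0.014.
u_1 = 0.012000 × 0.796 + 0.014 = 0.023552.
u_2 = 0.023552 × 0.796 + 0.014 = 0.032747.
u_3 = 0.032747 × 0.796 + 0.014 = 0.040067.
u_4 = 0.040067 × 0.796 + 0.014 = 0.045893.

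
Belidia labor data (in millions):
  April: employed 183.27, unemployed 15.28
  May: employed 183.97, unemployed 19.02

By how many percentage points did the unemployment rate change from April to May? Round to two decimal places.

The unemployment rate changed by +1.67 percentage points.

April: labor force = 183.27 + 15.28 = 198.55; u = 15.28/198.55 = 7.70%.
May: labor force = 183.97 + 19.02 = 202.99; u = 19.02/202.99 = 9.37%.
Change = 9.37% − 7.70% = +1.67 pp.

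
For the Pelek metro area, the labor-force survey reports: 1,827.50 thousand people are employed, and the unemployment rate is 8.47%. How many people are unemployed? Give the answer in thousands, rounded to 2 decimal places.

Let U be the number unemployed. The labor force is E + U, and U/(E+U) = 0.0847.
So U = 0.0847 × 1,827.50 / (1 − 0.0847) = 154.7893 / 0.9153 ≈ 169.11 thousand.

About 169.11 thousand are unemployed.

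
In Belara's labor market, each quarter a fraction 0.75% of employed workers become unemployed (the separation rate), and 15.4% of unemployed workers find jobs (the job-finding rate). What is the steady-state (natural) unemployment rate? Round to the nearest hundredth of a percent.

At steady state the flows balance: s·E = f·U, so U/(E+U) = s/(s+f).
u* = 0.75 / (0.75 + 15.4) = 0.75 / 16.15 = 4.64%.

Steady-state unemployment rate ≈ 4.64%.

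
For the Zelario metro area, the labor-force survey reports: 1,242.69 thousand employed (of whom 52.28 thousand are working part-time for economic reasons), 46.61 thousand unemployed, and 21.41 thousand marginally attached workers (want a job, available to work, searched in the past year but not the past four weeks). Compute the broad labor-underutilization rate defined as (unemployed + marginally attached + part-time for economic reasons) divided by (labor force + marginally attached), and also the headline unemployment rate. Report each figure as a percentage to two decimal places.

Labor force = 1,242.69 + 46.61 = 1,289.30 thousand.
Numerator = 46.61 + 21.41 + 52.28 = 120.30 thousand.
Denominator = 1,289.30 + 21.41 = 1,310.71 thousand.
Broad rate = 120.30 / 1,310.71 = 9.18%.
Headline unemployment rate = 46.61 / 1,289.30 = 3.62%.

Broad underutilization rate ≈ 9.18%; headline unemployment rate ≈ 3.62%.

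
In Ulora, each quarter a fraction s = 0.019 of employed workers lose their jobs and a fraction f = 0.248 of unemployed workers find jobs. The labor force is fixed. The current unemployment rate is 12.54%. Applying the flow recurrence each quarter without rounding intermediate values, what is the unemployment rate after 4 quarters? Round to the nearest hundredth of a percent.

Unemployment rate after four quarters ≈ 8.68%.

With a fixed labor force, u_{t+1} = u_t + s·(1−u_t) − f·u_t = u_t·(1−s−f) + s.
Here 1−s−f = 0.733 and s = 0.019.
u_1 = 0.125400 × 0.733 + 0.019 = 0.110918.
u_2 = 0.110918 × 0.733 + 0.019 = 0.100303.
u_3 = 0.100303 × 0.733 + 0.019 = 0.092522.
u_4 = 0.092522 × 0.733 + 0.019 = 0.086819.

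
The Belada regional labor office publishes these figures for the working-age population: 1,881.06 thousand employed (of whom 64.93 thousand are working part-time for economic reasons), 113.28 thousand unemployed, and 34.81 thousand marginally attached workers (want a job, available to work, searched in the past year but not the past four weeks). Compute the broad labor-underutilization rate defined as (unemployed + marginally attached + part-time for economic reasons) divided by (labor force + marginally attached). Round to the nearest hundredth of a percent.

Broad underutilization rate ≈ 10.50%.

Labor force = 1,881.06 + 113.28 = 1,994.34 thousand.
Numerator = 113.28 + 34.81 + 64.93 = 213.02 thousand.
Denominator = 1,994.34 + 34.81 = 2,029.15 thousand.
Broad rate = 213.02 / 2,029.15 = 10.50%.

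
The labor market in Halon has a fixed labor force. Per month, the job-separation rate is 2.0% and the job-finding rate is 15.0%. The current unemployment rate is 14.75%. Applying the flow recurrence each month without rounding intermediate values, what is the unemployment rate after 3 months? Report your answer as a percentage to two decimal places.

Unemployment rate after three months ≈ 13.47%.

With a fixed labor force, u_{t+1} = u_t + s·(1−u_t) − f·u_t = u_t·(1−s−f) + s.
Here 1−s−f = 0.830 and s = 0.020.
u_1 = 0.147500 × 0.830 + 0.020 = 0.142425.
u_2 = 0.142425 × 0.830 + 0.020 = 0.138213.
u_3 = 0.138213 × 0.830 + 0.020 = 0.134717.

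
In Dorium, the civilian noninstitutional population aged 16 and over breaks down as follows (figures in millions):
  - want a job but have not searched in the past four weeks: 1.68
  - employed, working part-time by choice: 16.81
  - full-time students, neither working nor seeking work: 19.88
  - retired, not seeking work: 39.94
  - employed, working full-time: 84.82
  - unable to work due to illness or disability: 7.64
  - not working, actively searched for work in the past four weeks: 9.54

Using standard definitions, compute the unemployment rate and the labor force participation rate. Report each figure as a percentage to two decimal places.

Unemployment rate ≈ 8.58%; labor force participation rate ≈ 61.65%.

Employed = 16.81 + 84.82 = 101.63 million.
Unemployed = 9.54 million.
Labor force = 101.63 + 9.54 = 111.17 million.
Not in labor force = 1.68 + 19.88 + 39.94 + 7.64 = 69.14 million (those not working and not actively searching are outside the labor force — including those who want a job but have given up searching).
Civilian working-age population = 111.17 + 69.14 = 180.31 million.
Unemployment rate = 9.54 / 111.17 = 8.58%.
Labor force participation rate = 111.17 / 180.31 = 61.65%.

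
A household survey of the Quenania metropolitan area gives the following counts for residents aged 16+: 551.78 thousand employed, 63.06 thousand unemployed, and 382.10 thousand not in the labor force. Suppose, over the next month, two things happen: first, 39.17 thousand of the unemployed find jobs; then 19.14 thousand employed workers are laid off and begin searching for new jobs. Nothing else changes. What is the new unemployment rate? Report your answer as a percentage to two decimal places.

New unemployment rate ≈ 7.00%.

Initially, labor force = 551.78 + 63.06 = 614.84 thousand, so u = 63.06/614.84 = 10.26%.
After the first change, unemployed falls and employed rises by 39.17; labor force unchanged → E = 590.95, U = 23.89, labor force = 614.84 thousand.
After the second change, employed falls and unemployed rises by 19.14; labor force unchanged → E = 571.81, U = 43.03, labor force = 614.84 thousand.
New unemployment rate = 43.03 / 614.84 = 7.00%.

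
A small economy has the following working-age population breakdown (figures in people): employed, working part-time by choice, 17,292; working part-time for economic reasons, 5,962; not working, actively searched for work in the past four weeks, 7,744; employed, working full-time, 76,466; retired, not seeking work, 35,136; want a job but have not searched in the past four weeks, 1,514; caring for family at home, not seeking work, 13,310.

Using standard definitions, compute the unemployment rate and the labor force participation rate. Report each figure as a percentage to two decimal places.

Employed = 17,292 + 5,962 + 76,466 = 99,720 (anyone who worked, including part-time for economic reasons, counts as employed).
Unemployed = 7,744.
Labor force = 99,720 + 7,744 = 107,464.
Not in labor force = 35,136 + 1,514 + 13,310 = 49,960 (those not working and not actively searching are outside the labor force — including those who want a job but have given up searching).
Civilian working-age population = 107,464 + 49,960 = 157,424.
Unemployment rate = 7,744 / 107,464 = 7.21%.
Labor force participation rate = 107,464 / 157,424 = 68.26%.

Unemployment rate ≈ 7.21%; labor force participation rate ≈ 68.26%.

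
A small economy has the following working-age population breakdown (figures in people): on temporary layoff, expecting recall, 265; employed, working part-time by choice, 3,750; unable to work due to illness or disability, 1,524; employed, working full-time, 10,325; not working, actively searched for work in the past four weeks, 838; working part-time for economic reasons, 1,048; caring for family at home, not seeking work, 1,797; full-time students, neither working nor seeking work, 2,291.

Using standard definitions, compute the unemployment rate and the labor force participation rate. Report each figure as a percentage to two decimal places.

Unemployment rate ≈ 6.80%; labor force participation rate ≈ 74.30%.

Employed = 3,750 + 10,325 + 1,048 = 15,123 (anyone who worked, including part-time for economic reasons, counts as employed).
Unemployed = 265 + 838 = 1,103 (jobless and actively searching, or on temporary layoff).
Labor force = 15,123 + 1,103 = 16,226.
Not in labor force = 1,524 + 1,797 + 2,291 = 5,612 (those not working and not actively searching are outside the labor force).
Civilian working-age population = 16,226 + 5,612 = 21,838.
Unemployment rate = 1,103 / 16,226 = 6.80%.
Labor force participation rate = 16,226 / 21,838 = 74.30%.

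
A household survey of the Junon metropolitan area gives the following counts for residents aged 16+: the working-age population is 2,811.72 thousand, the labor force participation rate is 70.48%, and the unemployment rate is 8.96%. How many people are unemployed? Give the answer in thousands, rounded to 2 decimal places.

Labor force = 0.7048 × 2,811.72 = 1,981.70 thousand.
Unemployed = 0.0896 × 1,981.70 ≈ 177.56 thousand.

About 177.56 thousand are unemployed.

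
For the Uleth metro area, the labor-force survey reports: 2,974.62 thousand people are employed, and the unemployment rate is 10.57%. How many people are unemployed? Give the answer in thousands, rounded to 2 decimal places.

About 351.58 thousand are unemployed.

Let U be the number unemployed. The labor force is E + U, and U/(E+U) = 0.1057.
So U = 0.1057 × 2,974.62 / (1 − 0.1057) = 314.4173 / 0.8943 ≈ 351.58 thousand.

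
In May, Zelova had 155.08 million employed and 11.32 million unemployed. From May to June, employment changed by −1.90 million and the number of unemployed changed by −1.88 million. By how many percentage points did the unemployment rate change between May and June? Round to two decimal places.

May: labor force = 155.08 + 11.32 = 166.40; u = 11.32/166.40 = 6.80%.
June: labor force = 153.18 + 9.44 = 162.62; u = 9.44/162.62 = 5.80%.
Change = 5.80% − 6.80% = −1.00 pp.

The unemployment rate changed by −1.00 percentage points.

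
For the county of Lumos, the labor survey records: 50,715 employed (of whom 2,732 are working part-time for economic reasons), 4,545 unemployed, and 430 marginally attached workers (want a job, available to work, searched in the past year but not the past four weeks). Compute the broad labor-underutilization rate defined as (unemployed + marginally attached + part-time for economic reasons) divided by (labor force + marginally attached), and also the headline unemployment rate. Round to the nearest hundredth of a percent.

Broad underutilization rate ≈ 13.84%; headline unemployment rate ≈ 8.22%.

Labor force = 50,715 + 4,545 = 55,260.
Numerator = 4,545 + 430 + 2,732 = 7,707.
Denominator = 55,260 + 430 = 55,690.
Broad rate = 7,707 / 55,690 = 13.84%.
Headline unemployment rate = 4,545 / 55,260 = 8.22%.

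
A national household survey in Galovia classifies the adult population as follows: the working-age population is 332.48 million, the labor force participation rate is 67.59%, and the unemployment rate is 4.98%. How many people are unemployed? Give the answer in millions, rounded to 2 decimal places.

About 11.19 million are unemployed.

Labor force = 0.6759 × 332.48 = 224.72 million.
Unemployed = 0.0498 × 224.72 ≈ 11.19 million.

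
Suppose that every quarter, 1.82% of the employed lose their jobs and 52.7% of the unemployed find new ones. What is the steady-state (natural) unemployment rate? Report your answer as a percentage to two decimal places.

Steady-state unemployment rate ≈ 3.34%.

At steady state the flows balance: s·E = f·U, so U/(E+U) = s/(s+f).
u* = 1.82 / (1.82 + 52.7) = 1.82 / 54.52 = 3.34%.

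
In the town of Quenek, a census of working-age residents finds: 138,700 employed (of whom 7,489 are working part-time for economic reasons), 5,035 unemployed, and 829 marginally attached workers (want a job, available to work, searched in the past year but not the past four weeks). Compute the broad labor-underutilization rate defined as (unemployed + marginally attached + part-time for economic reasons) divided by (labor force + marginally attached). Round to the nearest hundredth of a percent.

Broad underutilization rate ≈ 9.24%.

Labor force = 138,700 + 5,035 = 143,735.
Numerator = 5,035 + 829 + 7,489 = 13,353.
Denominator = 143,735 + 829 = 144,564.
Broad rate = 13,353 / 144,564 = 9.24%.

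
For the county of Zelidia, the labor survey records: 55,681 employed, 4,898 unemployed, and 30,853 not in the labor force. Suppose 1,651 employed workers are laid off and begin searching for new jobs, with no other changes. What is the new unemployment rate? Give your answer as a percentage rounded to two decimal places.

Initially, labor force = 55,681 + 4,898 = 60,579, so u = 4,898/60,579 = 8.09%.
After the change, employed falls and unemployed rises by 1,651; labor force unchanged → E = 54,030, U = 6,549, labor force = 60,579.
New unemployment rate = 6,549 / 60,579 = 10.81%.

New unemployment rate ≈ 10.81%.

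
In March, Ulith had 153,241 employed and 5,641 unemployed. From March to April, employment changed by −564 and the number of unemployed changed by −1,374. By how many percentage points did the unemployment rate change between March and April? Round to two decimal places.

The unemployment rate changed by −0.83 percentage points.

March: labor force = 153,241 + 5,641 = 158,882; u = 5,641/158,882 = 3.55%.
April: labor force = 152,677 + 4,267 = 156,944; u = 4,267/156,944 = 2.72%.
Change = 2.72% − 3.55% = −0.83 pp.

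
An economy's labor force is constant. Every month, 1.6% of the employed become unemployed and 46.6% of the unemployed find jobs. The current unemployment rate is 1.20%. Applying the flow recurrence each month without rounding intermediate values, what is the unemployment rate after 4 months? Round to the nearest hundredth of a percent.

With a fixed labor force, u_{t+1} = u_t + s·(1−u_t) − f·u_t = u_t·(1−s−f) + s.
Here 1−s−f = 0.518 and s = 0.016.
u_1 = 0.012000 × 0.518 + 0.016 = 0.022216.
u_2 = 0.022216 × 0.518 + 0.016 = 0.027508.
u_3 = 0.027508 × 0.518 + 0.016 = 0.030249.
u_4 = 0.030249 × 0.518 + 0.016 = 0.031669.

Unemployment rate after four months ≈ 3.17%.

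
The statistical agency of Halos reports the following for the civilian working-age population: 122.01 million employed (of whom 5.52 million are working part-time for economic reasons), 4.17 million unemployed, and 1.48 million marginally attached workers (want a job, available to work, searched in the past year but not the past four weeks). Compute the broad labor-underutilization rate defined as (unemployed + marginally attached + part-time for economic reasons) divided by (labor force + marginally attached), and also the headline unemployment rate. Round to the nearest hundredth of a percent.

Labor force = 122.01 + 4.17 = 126.18 million.
Numerator = 4.17 + 1.48 + 5.52 = 11.17 million.
Denominator = 126.18 + 1.48 = 127.66 million.
Broad rate = 11.17 / 127.66 = 8.75%.
Headline unemployment rate = 4.17 / 126.18 = 3.30%.

Broad underutilization rate ≈ 8.75%; headline unemployment rate ≈ 3.30%.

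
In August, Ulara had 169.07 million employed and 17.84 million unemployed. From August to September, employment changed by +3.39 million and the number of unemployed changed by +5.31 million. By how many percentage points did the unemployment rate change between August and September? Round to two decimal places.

The unemployment rate changed by +2.29 percentage points.

August: labor force = 169.07 + 17.84 = 186.91; u = 17.84/186.91 = 9.54%.
September: labor force = 172.46 + 23.15 = 195.61; u = 23.15/195.61 = 11.83%.
Change = 11.83% − 9.54% = +2.29 pp.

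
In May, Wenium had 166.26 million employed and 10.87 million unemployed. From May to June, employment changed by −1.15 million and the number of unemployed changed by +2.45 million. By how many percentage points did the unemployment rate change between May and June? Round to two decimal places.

The unemployment rate changed by +1.33 percentage points.

May: labor force = 166.26 + 10.87 = 177.13; u = 10.87/177.13 = 6.14%.
June: labor force = 165.11 + 13.32 = 178.43; u = 13.32/178.43 = 7.47%.
Change = 7.47% − 6.14% = +1.33 pp.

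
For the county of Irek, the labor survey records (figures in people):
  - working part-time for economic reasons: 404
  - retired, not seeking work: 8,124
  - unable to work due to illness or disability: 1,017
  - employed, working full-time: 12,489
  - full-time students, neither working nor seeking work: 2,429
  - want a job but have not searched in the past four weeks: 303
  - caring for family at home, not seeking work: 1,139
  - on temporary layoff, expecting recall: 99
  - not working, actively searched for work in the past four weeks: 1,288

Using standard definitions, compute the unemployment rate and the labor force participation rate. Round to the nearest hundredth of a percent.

Employed = 404 + 12,489 = 12,893 (anyone who worked, including part-time for economic reasons, counts as employed).
Unemployed = 99 + 1,288 = 1,387 (jobless and actively searching, or on temporary layoff).
Labor force = 12,893 + 1,387 = 14,280.
Not in labor force = 8,124 + 1,017 + 2,429 + 303 + 1,139 = 13,012 (those not working and not actively searching are outside the labor force — including those who want a job but have given up searching).
Civilian working-age population = 14,280 + 13,012 = 27,292.
Unemployment rate = 1,387 / 14,280 = 9.71%.
Labor force participation rate = 14,280 / 27,292 = 52.32%.

Unemployment rate ≈ 9.71%; labor force participation rate ≈ 52.32%.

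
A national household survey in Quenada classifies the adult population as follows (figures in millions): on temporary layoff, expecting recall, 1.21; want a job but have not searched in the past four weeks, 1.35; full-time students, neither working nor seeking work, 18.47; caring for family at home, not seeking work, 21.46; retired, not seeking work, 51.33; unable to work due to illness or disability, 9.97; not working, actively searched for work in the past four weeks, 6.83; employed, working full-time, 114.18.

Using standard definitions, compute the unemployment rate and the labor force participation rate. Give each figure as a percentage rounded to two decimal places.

Employed = 114.18 million.
Unemployed = 1.21 + 6.83 = 8.04 million (jobless and actively searching, or on temporary layoff).
Labor force = 114.18 + 8.04 = 122.22 million.
Not in labor force = 1.35 + 18.47 + 21.46 + 51.33 + 9.97 = 102.58 million (those not working and not actively searching are outside the labor force — including those who want a job but have given up searching).
Civilian working-age population = 122.22 + 102.58 = 224.80 million.
Unemployment rate = 8.04 / 122.22 = 6.58%.
Labor force participation rate = 122.22 / 224.80 = 54.37%.

Unemployment rate ≈ 6.58%; labor force participation rate ≈ 54.37%.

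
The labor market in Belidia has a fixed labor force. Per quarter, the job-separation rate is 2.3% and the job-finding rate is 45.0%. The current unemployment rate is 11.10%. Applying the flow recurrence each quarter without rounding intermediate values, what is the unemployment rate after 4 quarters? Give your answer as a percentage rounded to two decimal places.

With a fixed labor force, u_{t+1} = u_t + s·(1−u_t) − f·u_t = u_t·(1−s−f) + s.
Here 1−s−f = 0.527 and s = 0.023.
u_1 = 0.111000 × 0.527 + 0.023 = 0.081497.
u_2 = 0.081497 × 0.527 + 0.023 = 0.065949.
u_3 = 0.065949 × 0.527 + 0.023 = 0.057755.
u_4 = 0.057755 × 0.527 + 0.023 = 0.053437.

Unemployment rate after four quarters ≈ 5.34%.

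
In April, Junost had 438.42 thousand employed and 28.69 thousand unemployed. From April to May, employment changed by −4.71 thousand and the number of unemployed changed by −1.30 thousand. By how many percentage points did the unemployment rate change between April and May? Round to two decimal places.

The unemployment rate changed by −0.20 percentage points.

April: labor force = 438.42 + 28.69 = 467.11; u = 28.69/467.11 = 6.14%.
May: labor force = 433.71 + 27.39 = 461.10; u = 27.39/461.10 = 5.94%.
Change = 5.94% − 6.14% = −0.20 pp.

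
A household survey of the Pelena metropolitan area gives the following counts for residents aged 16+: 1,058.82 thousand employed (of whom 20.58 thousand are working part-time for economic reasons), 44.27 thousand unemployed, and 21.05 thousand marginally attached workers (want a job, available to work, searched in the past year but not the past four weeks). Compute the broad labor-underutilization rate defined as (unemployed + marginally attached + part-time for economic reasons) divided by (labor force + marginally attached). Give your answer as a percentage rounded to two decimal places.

Broad underutilization rate ≈ 7.64%.

Labor force = 1,058.82 + 44.27 = 1,103.09 thousand.
Numerator = 44.27 + 21.05 + 20.58 = 85.90 thousand.
Denominator = 1,103.09 + 21.05 = 1,124.14 thousand.
Broad rate = 85.90 / 1,124.14 = 7.64%.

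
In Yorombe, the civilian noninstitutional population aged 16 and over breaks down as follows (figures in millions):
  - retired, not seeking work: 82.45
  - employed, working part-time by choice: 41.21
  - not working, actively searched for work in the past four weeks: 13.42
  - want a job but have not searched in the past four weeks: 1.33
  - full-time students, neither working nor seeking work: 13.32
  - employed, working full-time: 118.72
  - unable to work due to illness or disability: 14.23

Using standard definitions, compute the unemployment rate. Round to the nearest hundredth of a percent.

Unemployment rate ≈ 7.74%.

Employed = 41.21 + 118.72 = 159.93 million.
Unemployed = 13.42 million.
Labor force = 159.93 + 13.42 = 173.35 million.
Unemployment rate = 13.42 / 173.35 = 7.74%.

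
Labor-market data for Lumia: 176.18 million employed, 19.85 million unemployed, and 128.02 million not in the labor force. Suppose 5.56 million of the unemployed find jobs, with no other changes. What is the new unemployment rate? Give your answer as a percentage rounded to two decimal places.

New unemployment rate ≈ 7.29%.

Initially, labor force = 176.18 + 19.85 = 196.03 million, so u = 19.85/196.03 = 10.13%.
After the change, unemployed falls and employed rises by 5.56; labor force unchanged → E = 181.74, U = 14.29, labor force = 196.03 million.
New unemployment rate = 14.29 / 196.03 = 7.29%.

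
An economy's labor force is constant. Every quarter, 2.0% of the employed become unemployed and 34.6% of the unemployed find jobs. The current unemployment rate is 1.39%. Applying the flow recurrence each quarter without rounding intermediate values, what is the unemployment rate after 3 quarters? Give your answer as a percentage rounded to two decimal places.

Unemployment rate after three quarters ≈ 4.43%.

With a fixed labor force, u_{t+1} = u_t + s·(1−u_t) − f·u_t = u_t·(1−s−f) + s.
Here 1−s−f = 0.634 and s = 0.020.
u_1 = 0.013900 × 0.634 + 0.020 = 0.028813.
u_2 = 0.028813 × 0.634 + 0.020 = 0.038267.
u_3 = 0.038267 × 0.634 + 0.020 = 0.044261.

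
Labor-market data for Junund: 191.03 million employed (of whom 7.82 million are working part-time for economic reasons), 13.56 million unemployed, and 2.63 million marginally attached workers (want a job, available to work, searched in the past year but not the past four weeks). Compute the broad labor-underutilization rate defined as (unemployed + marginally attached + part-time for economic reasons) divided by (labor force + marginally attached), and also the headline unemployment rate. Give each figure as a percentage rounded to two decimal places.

Labor force = 191.03 + 13.56 = 204.59 million.
Numerator = 13.56 + 2.63 + 7.82 = 24.01 million.
Denominator = 204.59 + 2.63 = 207.22 million.
Broad rate = 24.01 / 207.22 = 11.59%.
Headline unemployment rate = 13.56 / 204.59 = 6.63%.

Broad underutilization rate ≈ 11.59%; headline unemployment rate ≈ 6.63%.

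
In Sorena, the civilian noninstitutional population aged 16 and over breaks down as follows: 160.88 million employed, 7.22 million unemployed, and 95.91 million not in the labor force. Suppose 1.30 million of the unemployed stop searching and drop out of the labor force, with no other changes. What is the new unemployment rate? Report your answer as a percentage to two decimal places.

New unemployment rate ≈ 3.55%.

Initially, labor force = 160.88 + 7.22 = 168.10 million, so u = 7.22/168.10 = 4.30%.
After the change, unemployed and labor force both fall by 1.30 → E = 160.88, U = 5.92, labor force = 166.80 million.
New unemployment rate = 5.92 / 166.80 = 3.55%.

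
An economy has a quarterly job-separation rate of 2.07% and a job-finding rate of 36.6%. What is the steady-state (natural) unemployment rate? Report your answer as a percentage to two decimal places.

At steady state the flows balance: s·E = f·U, so U/(E+U) = s/(s+f).
u* = 2.07 / (2.07 + 36.6) = 2.07 / 38.67 = 5.35%.

Steady-state unemployment rate ≈ 5.35%.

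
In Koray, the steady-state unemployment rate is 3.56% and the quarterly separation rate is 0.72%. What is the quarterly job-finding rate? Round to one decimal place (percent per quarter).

From u* = s/(s+f): f = s·(1−u)/u.
f = 0.72 × (1 − 0.0356) / 0.0356 = 0.6944 / 0.0356 ≈ 19.5% per quarter.

Job-finding rate ≈ 19.5% per quarter.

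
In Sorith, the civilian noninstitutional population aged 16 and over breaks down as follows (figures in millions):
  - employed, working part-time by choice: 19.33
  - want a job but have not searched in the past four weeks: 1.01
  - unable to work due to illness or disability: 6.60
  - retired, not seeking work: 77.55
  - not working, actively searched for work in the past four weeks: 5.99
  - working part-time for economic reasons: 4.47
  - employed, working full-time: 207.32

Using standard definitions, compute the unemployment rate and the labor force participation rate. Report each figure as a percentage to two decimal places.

Unemployment rate ≈ 2.53%; labor force participation rate ≈ 73.57%.

Employed = 19.33 + 4.47 + 207.32 = 231.12 million (anyone who worked, including part-time for economic reasons, counts as employed).
Unemployed = 5.99 million.
Labor force = 231.12 + 5.99 = 237.11 million.
Not in labor force = 1.01 + 6.60 + 77.55 = 85.16 million (those not working and not actively searching are outside the labor force — including those who want a job but have given up searching).
Civilian working-age population = 237.11 + 85.16 = 322.27 million.
Unemployment rate = 5.99 / 237.11 = 2.53%.
Labor force participation rate = 237.11 / 322.27 = 73.57%.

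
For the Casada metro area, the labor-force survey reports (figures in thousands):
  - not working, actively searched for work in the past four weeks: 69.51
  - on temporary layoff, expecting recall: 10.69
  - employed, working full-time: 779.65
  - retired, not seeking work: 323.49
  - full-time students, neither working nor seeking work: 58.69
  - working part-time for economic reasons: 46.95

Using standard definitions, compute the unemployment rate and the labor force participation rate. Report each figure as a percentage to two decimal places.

Employed = 779.65 + 46.95 = 826.60 thousand (anyone who worked, including part-time for economic reasons, counts as employed).
Unemployed = 69.51 + 10.69 = 80.20 thousand (jobless and actively searching, or on temporary layoff).
Labor force = 826.60 + 80.20 = 906.80 thousand.
Not in labor force = 323.49 + 58.69 = 382.18 thousand (those not working and not actively searching are outside the labor force).
Civilian working-age population = 906.80 + 382.18 = 1,288.98 thousand.
Unemployment rate = 80.20 / 906.80 = 8.84%.
Labor force participation rate = 906.80 / 1,288.98 = 70.35%.

Unemployment rate ≈ 8.84%; labor force participation rate ≈ 70.35%.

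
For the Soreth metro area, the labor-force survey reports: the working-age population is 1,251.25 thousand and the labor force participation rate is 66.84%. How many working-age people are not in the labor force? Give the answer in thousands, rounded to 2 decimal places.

About 414.91 thousand are not in the labor force.

Share not in the labor force = 1 − 0.6684 = 0.3316.
Not in labor force = 0.3316 × 1,251.25 ≈ 414.91 thousand.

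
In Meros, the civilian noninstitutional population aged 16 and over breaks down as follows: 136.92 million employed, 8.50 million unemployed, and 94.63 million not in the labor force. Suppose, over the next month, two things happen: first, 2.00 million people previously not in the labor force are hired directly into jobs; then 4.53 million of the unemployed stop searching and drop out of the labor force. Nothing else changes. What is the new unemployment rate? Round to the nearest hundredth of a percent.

Initially, labor force = 136.92 + 8.50 = 145.42 million, so u = 8.50/145.42 = 5.85%.
After the first change, employed and labor force both rise by 2.00; unemployed unchanged → E = 138.92, U = 8.50, labor force = 147.42 million.
After the second change, unemployed and labor force both fall by 4.53 → E = 138.92, U = 3.97, labor force = 142.89 million.
New unemployment rate = 3.97 / 142.89 = 2.78%.

New unemployment rate ≈ 2.78%.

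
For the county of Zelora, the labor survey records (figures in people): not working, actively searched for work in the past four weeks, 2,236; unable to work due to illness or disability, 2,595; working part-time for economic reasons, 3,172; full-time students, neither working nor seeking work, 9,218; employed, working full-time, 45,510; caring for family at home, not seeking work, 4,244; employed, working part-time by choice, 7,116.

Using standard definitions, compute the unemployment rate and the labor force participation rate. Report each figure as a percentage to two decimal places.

Employed = 3,172 + 45,510 + 7,116 = 55,798 (anyone who worked, including part-time for economic reasons, counts as employed).
Unemployed = 2,236.
Labor force = 55,798 + 2,236 = 58,034.
Not in labor force = 2,595 + 9,218 + 4,244 = 16,057 (those not working and not actively searching are outside the labor force).
Civilian working-age population = 58,034 + 16,057 = 74,091.
Unemployment rate = 2,236 / 58,034 = 3.85%.
Labor force participation rate = 58,034 / 74,091 = 78.33%.

Unemployment rate ≈ 3.85%; labor force participation rate ≈ 78.33%.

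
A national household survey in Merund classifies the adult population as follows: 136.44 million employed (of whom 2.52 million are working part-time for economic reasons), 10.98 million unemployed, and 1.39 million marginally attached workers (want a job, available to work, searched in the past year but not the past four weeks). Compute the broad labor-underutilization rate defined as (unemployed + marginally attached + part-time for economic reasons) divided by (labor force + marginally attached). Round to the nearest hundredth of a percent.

Labor force = 136.44 + 10.98 = 147.42 million.
Numerator = 10.98 + 1.39 + 2.52 = 14.89 million.
Denominator = 147.42 + 1.39 = 148.81 million.
Broad rate = 14.89 / 148.81 = 10.01%.

Broad underutilization rate ≈ 10.01%.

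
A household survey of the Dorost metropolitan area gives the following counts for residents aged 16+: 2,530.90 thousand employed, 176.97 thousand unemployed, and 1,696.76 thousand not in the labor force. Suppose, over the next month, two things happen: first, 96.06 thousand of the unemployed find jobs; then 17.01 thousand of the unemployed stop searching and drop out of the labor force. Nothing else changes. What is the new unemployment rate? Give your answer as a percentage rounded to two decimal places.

New unemployment rate ≈ 2.37%.

Initially, labor force = 2,530.90 + 176.97 = 2,707.87 thousand, so u = 176.97/2,707.87 = 6.54%.
After the first change, unemployed falls and employed rises by 96.06; labor force unchanged → E = 2,626.96, U = 80.91, labor force = 2,707.87 thousand.
After the second change, unemployed and labor force both fall by 17.01 → E = 2,626.96, U = 63.90, labor force = 2,690.86 thousand.
New unemployment rate = 63.90 / 2,690.86 = 2.37%.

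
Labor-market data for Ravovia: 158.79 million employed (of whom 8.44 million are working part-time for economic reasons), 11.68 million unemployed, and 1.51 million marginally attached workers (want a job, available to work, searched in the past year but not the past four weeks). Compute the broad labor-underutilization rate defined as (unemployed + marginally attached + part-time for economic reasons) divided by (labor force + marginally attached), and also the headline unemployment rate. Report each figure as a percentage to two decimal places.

Broad underutilization rate ≈ 12.58%; headline unemployment rate ≈ 6.85%.

Labor force = 158.79 + 11.68 = 170.47 million.
Numerator = 11.68 + 1.51 + 8.44 = 21.63 million.
Denominator = 170.47 + 1.51 = 171.98 million.
Broad rate = 21.63 / 171.98 = 12.58%.
Headline unemployment rate = 11.68 / 170.47 = 6.85%.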